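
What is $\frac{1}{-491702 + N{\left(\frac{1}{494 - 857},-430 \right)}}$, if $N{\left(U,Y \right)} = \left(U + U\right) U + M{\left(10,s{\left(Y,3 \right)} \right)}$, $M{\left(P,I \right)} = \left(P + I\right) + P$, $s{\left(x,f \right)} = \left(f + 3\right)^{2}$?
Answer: $- \frac{131769}{64783701772} \approx -2.034 \cdot 10^{-6}$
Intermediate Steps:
$s{\left(x,f \right)} = \left(3 + f\right)^{2}$
$M{\left(P,I \right)} = I + 2 P$ ($M{\left(P,I \right)} = \left(I + P\right) + P = I + 2 P$)
$N{\left(U,Y \right)} = 56 + 2 U^{2}$ ($N{\left(U,Y \right)} = \left(U + U\right) U + \left(\left(3 + 3\right)^{2} + 2 \cdot 10\right) = 2 U U + \left(6^{2} + 20\right) = 2 U^{2} + \left(36 + 20\right) = 2 U^{2} + 56 = 56 + 2 U^{2}$)
$\frac{1}{-491702 + N{\left(\frac{1}{494 - 857},-430 \right)}} = \frac{1}{-491702 + \left(56 + 2 \left(\frac{1}{494 - 857}\right)^{2}\right)} = \frac{1}{-491702 + \left(56 + 2 \left(\frac{1}{-363}\right)^{2}\right)} = \frac{1}{-491702 + \left(56 + 2 \left(- \frac{1}{363}\right)^{2}\right)} = \frac{1}{-491702 + \left(56 + 2 \cdot \frac{1}{131769}\right)} = \frac{1}{-491702 + \left(56 + \frac{2}{131769}\right)} = \frac{1}{-491702 + \frac{7379066}{131769}} = \frac{1}{- \frac{64783701772}{131769}} = - \frac{131769}{64783701772}$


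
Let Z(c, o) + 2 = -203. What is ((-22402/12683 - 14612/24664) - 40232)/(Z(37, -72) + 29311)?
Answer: -1048820921809/758729173356 ≈ -1.3823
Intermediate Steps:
Z(c, o) = -205 (Z(c, o) = -2 - 203 = -205)
((-22402/12683 - 14612/24664) - 40232)/(Z(37, -72) + 29311) = ((-22402/12683 - 14612/24664) - 40232)/(-205 + 29311) = ((-22402*1/12683 - 14612*1/24664) - 40232)/29106 = ((-22402/12683 - 3653/6166) - 40232)*(1/29106) = (-184461731/78203378 - 40232)*(1/29106) = -3146462765427/78203378*1/29106 = -1048820921809/758729173356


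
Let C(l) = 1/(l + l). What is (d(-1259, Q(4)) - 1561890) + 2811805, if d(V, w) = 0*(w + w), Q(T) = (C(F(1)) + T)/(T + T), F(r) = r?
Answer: 1249915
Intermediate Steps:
C(l) = 1/(2*l)
Q(T) = (½ + T)/(2*T) (Q(T) = ((½)/1 + T)/(T + T) = ((½)*1 + T)/((2*T)) = (½ + T)*(1/(2*T)) = (½ + T)/(2*T))
d(V, w) = 0 (d(V, w) = 0*(2*w) = 0)
(d(-1259, Q(4)) - 1561890) + 2811805 = (0 - 1561890) + 2811805 = -1561890 + 2811805 = 1249915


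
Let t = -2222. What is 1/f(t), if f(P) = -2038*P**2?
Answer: -1/10062184792 ≈ -9.9382e-11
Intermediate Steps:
1/f(t) = 1/(-2038*(-2222)**2) = 1/(-2038*4937284) = 1/(-10062184792) = -1/10062184792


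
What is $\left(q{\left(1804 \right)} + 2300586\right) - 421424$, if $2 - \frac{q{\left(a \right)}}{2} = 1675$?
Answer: $1875816$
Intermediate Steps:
$q{\left(a \right)} = -3346$ ($q{\left(a \right)} = 4 - 3350 = -3346$)
$\left(q{\left(1804 \right)} + 2300586\right) - 421424 = \left(-3346 + 2300586\right) - 421424 = 2297240 - 421424 = 1875816$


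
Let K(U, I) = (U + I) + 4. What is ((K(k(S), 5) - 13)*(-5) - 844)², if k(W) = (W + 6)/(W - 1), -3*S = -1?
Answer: 2411809/4 ≈ 6.0295e+5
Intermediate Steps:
S = ⅓ (S = -⅓*(-1) = ⅓ ≈ 0.33333)
k(W) = (6 + W)/(-1 + W)
K(U, I) = 4 + I + U (K(U, I) = (I + U) + 4 = 4 + I + U)
((K(k(S), 5) - 13)*(-5) - 844)² = (((4 + 5 + (6 + ⅓)/(-1 + ⅓)) - 13)*(-5) - 844)² = (((4 + 5 + (19/3)/(-⅔)) - 13)*(-5) - 844)² = (((4 + 5 - 3/2*19/3) - 13)*(-5) - 844)² = (((4 + 5 - 19/2) - 13)*(-5) - 844)² = ((-½ - 13)*(-5) - 844)² = (-27/2*(-5) - 844)² = (135/2 - 844)² = (-1553/2)² = 2411809/4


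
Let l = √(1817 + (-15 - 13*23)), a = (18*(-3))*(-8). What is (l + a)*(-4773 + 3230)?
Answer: -666576 - 4629*√167 ≈ -7.2640e+5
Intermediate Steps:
a = 432 (a = -54*(-8) = 432)
l = 3*√167 (l = √(1817 + (-15 - 299)) = √(1817 - 314) = √1503 = 3*√167 ≈ 38.769)
(l + a)*(-4773 + 3230) = (3*√167 + 432)*(-4773 + 3230) = (432 + 3*√167)*(-1543) = -666576 - 4629*√167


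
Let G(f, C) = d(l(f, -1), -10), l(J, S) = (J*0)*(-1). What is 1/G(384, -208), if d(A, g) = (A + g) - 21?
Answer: -1/31 ≈ -0.032258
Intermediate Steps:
l(J, S) = 0 (l(J, S) = 0*(-1) = 0)
d(A, g) = -21 + A + g
G(f, C) = -31 (G(f, C) = -21 + 0 - 10 = -31)
1/G(384, -208) = 1/(-31) = -1/31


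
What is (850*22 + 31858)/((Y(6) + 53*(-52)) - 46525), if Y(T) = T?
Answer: -50558/49275 ≈ -1.0260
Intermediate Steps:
(850*22 + 31858)/((Y(6) + 53*(-52)) - 46525) = (850*22 + 31858)/((6 + 53*(-52)) - 46525) = (18700 + 31858)/((6 - 2756) - 46525) = 50558/(-2750 - 46525) = 50558/(-49275) = 50558*(-1/49275) = -50558/49275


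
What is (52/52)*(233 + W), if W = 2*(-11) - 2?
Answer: 209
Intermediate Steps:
W = -24 (W = -22 - 2 = -24)
(52/52)*(233 + W) = (52/52)*(233 - 24) = (52*(1/52))*209 = 1*209 = 209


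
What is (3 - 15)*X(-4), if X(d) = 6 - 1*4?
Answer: -24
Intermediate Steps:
X(d) = 2 (X(d) = 6 - 4 = 2)
(3 - 15)*X(-4) = (3 - 15)*2 = -12*2 = -24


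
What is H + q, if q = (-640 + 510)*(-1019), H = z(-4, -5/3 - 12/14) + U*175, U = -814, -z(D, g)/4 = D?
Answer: -9964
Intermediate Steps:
z(D, g) = -4*D
H = -142434 (H = -4*(-4) - 814*175 = 16 - 142450 = -142434)
q = 132470 (q = -130*(-1019) = 132470)
H + q = -142434 + 132470 = -9964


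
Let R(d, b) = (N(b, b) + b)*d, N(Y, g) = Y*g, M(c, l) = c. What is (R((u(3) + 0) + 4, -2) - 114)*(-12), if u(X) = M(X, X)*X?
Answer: 1056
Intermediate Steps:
u(X) = X**2 (u(X) = X*X = X**2)
R(d, b) = d*(b + b**2) (R(d, b) = (b*b + b)*d = (b**2 + b)*d = (b + b**2)*d = d*(b + b**2))
(R((u(3) + 0) + 4, -2) - 114)*(-12) = (-2*((3**2 + 0) + 4)*(1 - 2) - 114)*(-12) = (-2*((9 + 0) + 4)*(-1) - 114)*(-12) = (-2*(9 + 4)*(-1) - 114)*(-12) = (-2*13*(-1) - 114)*(-12) = (26 - 114)*(-12) = -88*(-12) = 1056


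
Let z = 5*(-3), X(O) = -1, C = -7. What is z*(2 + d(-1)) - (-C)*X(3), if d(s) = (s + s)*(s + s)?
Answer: -83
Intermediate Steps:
d(s) = 4*s² (d(s) = (2*s)*(2*s) = 4*s²)
z = -15
z*(2 + d(-1)) - (-C)*X(3) = -15*(2 + 4*(-1)²) - (-1*(-7))*(-1) = -15*(2 + 4*1) - 7*(-1) = -15*(2 + 4) - 1*(-7) = -15*6 + 7 = -90 + 7 = -83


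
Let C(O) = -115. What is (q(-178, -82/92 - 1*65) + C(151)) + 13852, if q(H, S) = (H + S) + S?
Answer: 308826/23 ≈ 13427.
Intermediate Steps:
q(H, S) = H + 2*S
(q(-178, -82/92 - 1*65) + C(151)) + 13852 = ((-178 + 2*(-82/92 - 1*65)) - 115) + 13852 = ((-178 + 2*(-82*1/92 - 65)) - 115) + 13852 = ((-178 + 2*(-41/46 - 65)) - 115) + 13852 = ((-178 + 2*(-3031/46)) - 115) + 13852 = ((-178 - 3031/23) - 115) + 13852 = (-7125/23 - 115) + 13852 = -9770/23 + 13852 = 308826/23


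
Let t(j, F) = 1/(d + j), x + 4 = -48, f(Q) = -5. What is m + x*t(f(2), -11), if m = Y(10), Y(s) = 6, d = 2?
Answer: 70/3 ≈ 23.333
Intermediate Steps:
x = -52 (x = -4 - 48 = -52)
t(j, F) = 1/(2 + j)
m = 6
m + x*t(f(2), -11) = 6 - 52/(2 - 5) = 6 - 52/(-3) = 6 - 52*(-⅓) = 6 + 52/3 = 70/3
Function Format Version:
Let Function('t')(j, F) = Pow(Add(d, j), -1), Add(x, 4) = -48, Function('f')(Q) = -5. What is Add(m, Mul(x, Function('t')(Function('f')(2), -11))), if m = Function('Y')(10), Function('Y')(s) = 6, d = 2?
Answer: Rational(70, 3) ≈ 23.333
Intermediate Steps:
x = -52 (x = Add(-4, -48) = -52)
Function('t')(j, F) = Pow(Add(2, j), -1)
m = 6
Add(m, Mul(x, Function('t')(Function('f')(2), -11))) = Add(6, Mul(-52, Pow(Add(2, -5), -1))) = Add(6, Mul(-52, Pow(-3, -1))) = Add(6, Mul(-52, Rational(-1, 3))) = Add(6, Rational(52, 3)) = Rational(70, 3)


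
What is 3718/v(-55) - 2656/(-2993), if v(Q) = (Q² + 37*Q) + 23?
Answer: 13818502/3031909 ≈ 4.5577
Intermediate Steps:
v(Q) = 23 + Q² + 37*Q
3718/v(-55) - 2656/(-2993) = 3718/(23 + (-55)² + 37*(-55)) - 2656/(-2993) = 3718/(23 + 3025 - 2035) - 2656*(-1/2993) = 3718/1013 + 2656/2993 = 13818502/3031909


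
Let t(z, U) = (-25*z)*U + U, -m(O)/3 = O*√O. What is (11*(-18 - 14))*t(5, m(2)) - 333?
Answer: -333 - 261888*√2 ≈ -3.7070e+5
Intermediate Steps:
m(O) = -3*O^(3/2) (m(O) = -3*O*√O = -3*O^(3/2))
t(z, U) = U - 25*U*z (t(z, U) = -25*U*z + U = U - 25*U*z)
(11*(-18 - 14))*t(5, m(2)) - 333 = (11*(-18 - 14))*((-6*√2)*(1 - 25*5)) - 333 = (11*(-32))*((-6*√2)*(1 - 125)) - 333 = -352*(-6*√2)*(-124) - 333 = -261888*√2 - 333 = -333 - 261888*√2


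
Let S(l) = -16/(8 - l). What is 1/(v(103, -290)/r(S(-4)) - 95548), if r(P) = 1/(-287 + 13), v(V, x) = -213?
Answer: -1/37186 ≈ -2.6892e-5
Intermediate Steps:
r(P) = -1/274 (r(P) = 1/(-274) = -1/274)
1/(v(103, -290)/r(S(-4)) - 95548) = 1/(-213/(-1/274) - 95548) = 1/(-213*(-274) - 95548) = 1/(58362 - 95548) = 1/(-37186) = -1/37186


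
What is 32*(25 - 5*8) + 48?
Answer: -432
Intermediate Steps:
32*(25 - 5*8) + 48 = 32*(25 - 1*40) + 48 = 32*(25 - 40) + 48 = 32*(-15) + 48 = -480 + 48 = -432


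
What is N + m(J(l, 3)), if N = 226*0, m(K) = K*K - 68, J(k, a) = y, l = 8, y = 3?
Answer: -59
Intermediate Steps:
J(k, a) = 3
m(K) = -68 + K² (m(K) = K² - 68 = -68 + K²)
N = 0
N + m(J(l, 3)) = 0 + (-68 + 3²) = 0 + (-68 + 9) = 0 - 59 = -59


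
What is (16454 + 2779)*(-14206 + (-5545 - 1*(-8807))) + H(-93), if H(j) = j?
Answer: -210486045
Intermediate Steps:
(16454 + 2779)*(-14206 + (-5545 - 1*(-8807))) + H(-93) = (16454 + 2779)*(-14206 + (-5545 - 1*(-8807))) - 93 = 19233*(-14206 + (-5545 + 8807)) - 93 = 19233*(-14206 + 3262) - 93 = 19233*(-10944) - 93 = -210485952 - 93 = -210486045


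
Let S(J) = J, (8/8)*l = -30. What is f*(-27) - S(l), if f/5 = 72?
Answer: -9690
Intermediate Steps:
l = -30
f = 360 (f = 5*72 = 360)
f*(-27) - S(l) = 360*(-27) - 1*(-30) = -9720 + 30 = -9690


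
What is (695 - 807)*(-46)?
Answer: 5152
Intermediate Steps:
(695 - 807)*(-46) = -112*(-46) = 5152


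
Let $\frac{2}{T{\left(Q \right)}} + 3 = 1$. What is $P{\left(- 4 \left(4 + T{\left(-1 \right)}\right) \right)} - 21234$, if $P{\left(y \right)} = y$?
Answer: $-21246$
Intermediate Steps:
$T{\left(Q \right)} = -1$ ($T{\left(Q \right)} = \frac{2}{-3 + 1} = \frac{2}{-2} = 2 \left(- \frac{1}{2}\right) = -1$)
$P{\left(- 4 \left(4 + T{\left(-1 \right)}\right) \right)} - 21234 = - 4 \left(4 - 1\right) - 21234 = \left(-4\right) 3 - 21234 = -12 - 21234 = -21246$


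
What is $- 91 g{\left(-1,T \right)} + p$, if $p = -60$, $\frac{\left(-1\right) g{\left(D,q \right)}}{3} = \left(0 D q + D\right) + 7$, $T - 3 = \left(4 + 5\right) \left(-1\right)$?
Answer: $1578$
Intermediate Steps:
$T = -6$ ($T = 3 + \left(4 + 5\right) \left(-1\right) = 3 + 9 \left(-1\right) = 3 - 9 = -6$)
$g{\left(D,q \right)} = -21 - 3 D$ ($g{\left(D,q \right)} = - 3 \left(\left(0 D q + D\right) + 7\right) = - 3 \left(\left(0 q + D\right) + 7\right) = - 3 \left(\left(0 + D\right) + 7\right) = - 3 \left(D + 7\right) = - 3 \left(7 + D\right) = -21 - 3 D$)
$- 91 g{\left(-1,T \right)} + p = - 91 \left(-21 - -3\right) - 60 = - 91 \left(-21 + 3\right) - 60 = \left(-91\right) \left(-18\right) - 60 = 1638 - 60 = 1578$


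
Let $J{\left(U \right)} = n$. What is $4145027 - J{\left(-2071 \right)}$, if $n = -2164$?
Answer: $4147191$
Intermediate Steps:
$J{\left(U \right)} = -2164$
$4145027 - J{\left(-2071 \right)} = 4145027 - -2164 = 4145027 + 2164 = 4147191$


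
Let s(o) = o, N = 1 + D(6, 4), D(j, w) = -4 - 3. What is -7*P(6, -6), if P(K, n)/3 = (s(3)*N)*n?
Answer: -2268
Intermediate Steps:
D(j, w) = -7
N = -6 (N = 1 - 7 = -6)
P(K, n) = -54*n (P(K, n) = 3*((3*(-6))*n) = 3*(-18*n) = -54*n)
-7*P(6, -6) = -(-378)*(-6) = -7*324 = -2268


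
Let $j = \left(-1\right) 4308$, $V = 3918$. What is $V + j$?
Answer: $-390$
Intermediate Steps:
$j = -4308$
$V + j = 3918 - 4308 = -390$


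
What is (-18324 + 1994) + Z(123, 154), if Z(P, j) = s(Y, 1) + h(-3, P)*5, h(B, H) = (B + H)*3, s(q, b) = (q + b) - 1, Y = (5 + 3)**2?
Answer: -14466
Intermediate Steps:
Y = 64 (Y = 8**2 = 64)
s(q, b) = -1 + b + q (s(q, b) = (b + q) - 1 = -1 + b + q)
h(B, H) = 3*B + 3*H
Z(P, j) = 19 + 15*P (Z(P, j) = (-1 + 1 + 64) + (3*(-3) + 3*P)*5 = 64 + (-9 + 3*P)*5 = 64 + (-45 + 15*P) = 19 + 15*P)
(-18324 + 1994) + Z(123, 154) = (-18324 + 1994) + (19 + 15*123) = -16330 + (19 + 1845) = -16330 + 1864 = -14466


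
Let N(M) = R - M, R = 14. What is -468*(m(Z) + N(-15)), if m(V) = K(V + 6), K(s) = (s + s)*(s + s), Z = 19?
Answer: -1183572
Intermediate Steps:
N(M) = 14 - M
K(s) = 4*s² (K(s) = (2*s)*(2*s) = 4*s²)
m(V) = 4*(6 + V)² (m(V) = 4*(V + 6)² = 4*(6 + V)²)
-468*(m(Z) + N(-15)) = -468*(4*(6 + 19)² + (14 - 1*(-15))) = -468*(4*25² + (14 + 15)) = -468*(4*625 + 29) = -468*(2500 + 29) = -468*2529 = -1183572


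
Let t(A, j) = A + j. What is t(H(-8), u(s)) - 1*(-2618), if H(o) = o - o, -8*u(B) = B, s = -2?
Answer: 10473/4 ≈ 2618.3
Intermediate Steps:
u(B) = -B/8
H(o) = 0
t(H(-8), u(s)) - 1*(-2618) = (0 - 1/8*(-2)) - 1*(-2618) = (0 + 1/4) + 2618 = 1/4 + 2618 = 10473/4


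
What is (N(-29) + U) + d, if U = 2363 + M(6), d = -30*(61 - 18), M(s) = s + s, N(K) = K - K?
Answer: 1085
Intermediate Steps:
N(K) = 0
M(s) = 2*s
d = -1290 (d = -30*43 = -1290)
U = 2375 (U = 2363 + 2*6 = 2363 + 12 = 2375)
(N(-29) + U) + d = (0 + 2375) - 1290 = 2375 - 1290 = 1085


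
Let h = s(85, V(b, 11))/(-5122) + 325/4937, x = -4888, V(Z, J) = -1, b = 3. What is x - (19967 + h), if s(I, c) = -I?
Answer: -628518273765/25287314 ≈ -24855.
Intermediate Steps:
h = 2084295/25287314 (h = -1*85/(-5122) + 325/4937 = -85*(-1/5122) + 325*(1/4937) = 85/5122 + 325/4937 = 2084295/25287314 ≈ 0.082425)
x - (19967 + h) = -4888 - (19967 + 2084295/25287314) = -4888 - 1*504913882933/25287314 = -4888 - 504913882933/25287314 = -628518273765/25287314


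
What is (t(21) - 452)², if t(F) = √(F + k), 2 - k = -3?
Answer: (452 - √26)² ≈ 1.9972e+5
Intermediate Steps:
k = 5 (k = 2 - 1*(-3) = 2 + 3 = 5)
t(F) = √(5 + F) (t(F) = √(F + 5) = √(5 + F))
(t(21) - 452)² = (√(5 + 21) - 452)² = (√26 - 452)² = (-452 + √26)²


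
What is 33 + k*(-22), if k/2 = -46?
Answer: 2057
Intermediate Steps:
k = -92 (k = 2*(-46) = -92)
33 + k*(-22) = 33 - 92*(-22) = 33 + 2024 = 2057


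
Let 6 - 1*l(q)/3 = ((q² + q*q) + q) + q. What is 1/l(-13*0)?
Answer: 1/18 ≈ 0.055556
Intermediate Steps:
l(q) = 18 - 6*q - 6*q² (l(q) = 18 - 3*(((q² + q*q) + q) + q) = 18 - 3*(((q² + q²) + q) + q) = 18 - 3*((2*q² + q) + q) = 18 - 3*((q + 2*q²) + q) = 18 - 3*(2*q + 2*q²) = 18 + (-6*q - 6*q²) = 18 - 6*q - 6*q²)
1/l(-13*0) = 1/(18 - (-78)*0 - 6*(-13*0)²) = 1/(18 - 6*0 - 6*0²) = 1/(18 + 0 - 6*0) = 1/(18 + 0 + 0) = 1/18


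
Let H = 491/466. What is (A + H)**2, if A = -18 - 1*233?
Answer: 13566425625/217156 ≈ 62473.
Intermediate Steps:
H = 491/466 (H = 491*(1/466) = 491/466 ≈ 1.0536)
A = -251 (A = -18 - 233 = -251)
(A + H)**2 = (-251 + 491/466)**2 = (-116475/466)**2 = 13566425625/217156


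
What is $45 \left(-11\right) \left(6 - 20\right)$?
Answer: $6930$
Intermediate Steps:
$45 \left(-11\right) \left(6 - 20\right) = - 495 \left(6 - 20\right) = \left(-495\right) \left(-14\right) = 6930$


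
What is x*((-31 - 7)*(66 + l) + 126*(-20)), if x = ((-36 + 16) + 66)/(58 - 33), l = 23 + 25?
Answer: -315192/25 ≈ -12608.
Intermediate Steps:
l = 48
x = 46/25 (x = (-20 + 66)/25 = 46*(1/25) = 46/25 ≈ 1.8400)
x*((-31 - 7)*(66 + l) + 126*(-20)) = 46*((-31 - 7)*(66 + 48) + 126*(-20))/25 = 46*(-38*114 - 2520)/25 = 46*(-4332 - 2520)/25 = (46/25)*(-6852) = -315192/25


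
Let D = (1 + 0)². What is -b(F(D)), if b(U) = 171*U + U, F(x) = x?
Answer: -172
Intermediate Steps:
D = 1 (D = 1² = 1)
b(U) = 172*U
-b(F(D)) = -172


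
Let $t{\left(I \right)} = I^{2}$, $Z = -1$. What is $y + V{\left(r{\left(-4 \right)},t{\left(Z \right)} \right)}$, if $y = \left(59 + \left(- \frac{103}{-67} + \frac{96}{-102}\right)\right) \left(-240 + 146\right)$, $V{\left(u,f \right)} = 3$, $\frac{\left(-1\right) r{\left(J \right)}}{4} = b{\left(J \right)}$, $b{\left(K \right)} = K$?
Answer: $- \frac{6377303}{1139} \approx -5599.0$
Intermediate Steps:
$r{\left(J \right)} = - 4 J$
$y = - \frac{6380720}{1139}$ ($y = \left(59 + \left(\left(-103\right) \left(- \frac{1}{67}\right) + 96 \left(- \frac{1}{102}\right)\right)\right) \left(-94\right) = \left(59 + \left(\frac{103}{67} - \frac{16}{17}\right)\right) \left(-94\right) = \left(59 + \frac{679}{1139}\right) \left(-94\right) = \frac{67880}{1139} \left(-94\right) = - \frac{6380720}{1139} \approx -5602.0$)
$y + V{\left(r{\left(-4 \right)},t{\left(Z \right)} \right)} = - \frac{6380720}{1139} + 3 = - \frac{6377303}{1139}$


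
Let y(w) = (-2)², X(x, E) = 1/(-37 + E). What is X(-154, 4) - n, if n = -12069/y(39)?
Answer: 398273/132 ≈ 3017.2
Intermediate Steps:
y(w) = 4
n = -12069/4 ≈ -3017.3
X(-154, 4) - n = 1/(-37 + 4) - 1*(-12069/4) = 1/(-33) + 12069/4 = -1/33 + 12069/4 = 398273/132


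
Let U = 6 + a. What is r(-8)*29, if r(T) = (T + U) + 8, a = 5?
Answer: 319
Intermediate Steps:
U = 11 (U = 6 + 5 = 11)
r(T) = 19 + T (r(T) = (T + 11) + 8 = (11 + T) + 8 = 19 + T)
r(-8)*29 = (19 - 8)*29 = 11*29 = 319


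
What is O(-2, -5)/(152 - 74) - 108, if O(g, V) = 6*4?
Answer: -1400/13 ≈ -107.69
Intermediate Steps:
O(g, V) = 24
O(-2, -5)/(152 - 74) - 108 = 24/(152 - 74) - 108 = 24/78 - 108 = 24*(1/78) - 108 = 4/13 - 108 = -1400/13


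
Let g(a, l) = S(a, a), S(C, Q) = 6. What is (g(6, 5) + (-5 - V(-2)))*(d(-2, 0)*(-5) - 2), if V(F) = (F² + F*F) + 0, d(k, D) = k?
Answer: -56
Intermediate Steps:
g(a, l) = 6
V(F) = 2*F² (V(F) = (F² + F²) + 0 = 2*F² + 0 = 2*F²)
(g(6, 5) + (-5 - V(-2)))*(d(-2, 0)*(-5) - 2) = (6 + (-5 - 2*(-2)²))*(-2*(-5) - 2) = (6 + (-5 - 2*4))*(10 - 2) = (6 + (-5 - 1*8))*8 = (6 + (-5 - 8))*8 = (6 - 13)*8 = -7*8 = -56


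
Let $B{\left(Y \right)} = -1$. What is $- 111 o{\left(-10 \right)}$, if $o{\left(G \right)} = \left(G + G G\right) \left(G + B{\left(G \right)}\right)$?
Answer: $109890$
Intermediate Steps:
$o{\left(G \right)} = \left(-1 + G\right) \left(G + G^{2}\right)$ ($o{\left(G \right)} = \left(G + G G\right) \left(G - 1\right) = \left(G + G^{2}\right) \left(-1 + G\right) = \left(-1 + G\right) \left(G + G^{2}\right)$)
$- 111 o{\left(-10 \right)} = - 111 \left(\left(-10\right)^{3} - -10\right) = - 111 \left(-1000 + 10\right) = \left(-111\right) \left(-990\right) = 109890$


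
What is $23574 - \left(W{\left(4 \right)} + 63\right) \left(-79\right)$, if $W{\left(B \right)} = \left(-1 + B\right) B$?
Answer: $29499$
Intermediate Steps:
$W{\left(B \right)} = B \left(-1 + B\right)$
$23574 - \left(W{\left(4 \right)} + 63\right) \left(-79\right) = 23574 - \left(4 \left(-1 + 4\right) + 63\right) \left(-79\right) = 23574 - \left(4 \cdot 3 + 63\right) \left(-79\right) = 23574 - \left(12 + 63\right) \left(-79\right) = 23574 - 75 \left(-79\right) = 23574 - -5925 = 23574 + 5925 = 29499$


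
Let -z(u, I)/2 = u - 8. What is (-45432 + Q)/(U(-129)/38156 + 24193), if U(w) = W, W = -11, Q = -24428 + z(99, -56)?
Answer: -2672522552/923108097 ≈ -2.8951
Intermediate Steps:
z(u, I) = 16 - 2*u (z(u, I) = -2*(u - 8) = -2*(-8 + u) = 16 - 2*u)
Q = -24610 (Q = -24428 + (16 - 2*99) = -24428 + (16 - 198) = -24428 - 182 = -24610)
U(w) = -11
(-45432 + Q)/(U(-129)/38156 + 24193) = (-45432 - 24610)/(-11/38156 + 24193) = -70042/(-11*1/38156 + 24193) = -70042/(-11/38156 + 24193) = -70042/923108097/38156 = -70042*38156/923108097 = -2672522552/923108097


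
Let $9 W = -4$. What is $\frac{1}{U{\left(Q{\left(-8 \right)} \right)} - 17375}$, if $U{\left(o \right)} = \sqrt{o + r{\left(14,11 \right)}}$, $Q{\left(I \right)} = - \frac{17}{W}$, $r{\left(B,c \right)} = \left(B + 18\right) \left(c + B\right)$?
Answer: $- \frac{69500}{1207559147} - \frac{2 \sqrt{3353}}{1207559147} \approx -5.765 \cdot 10^{-5}$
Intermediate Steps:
$W = - \frac{4}{9}$ ($W = \frac{1}{9} \left(-4\right) = - \frac{4}{9} \approx -0.44444$)
$r{\left(B,c \right)} = \left(18 + B\right) \left(B + c\right)$
$Q{\left(I \right)} = \frac{153}{4}$ ($Q{\left(I \right)} = - \frac{17}{- \frac{4}{9}} = \left(-17\right) \left(- \frac{9}{4}\right) = \frac{153}{4}$)
$U{\left(o \right)} = \sqrt{800 + o}$ ($U{\left(o \right)} = \sqrt{o + \left(14^{2} + 18 \cdot 14 + 18 \cdot 11 + 14 \cdot 11\right)} = \sqrt{o + \left(196 + 252 + 198 + 154\right)} = \sqrt{o + 800} = \sqrt{800 + o}$)
$\frac{1}{U{\left(Q{\left(-8 \right)} \right)} - 17375} = \frac{1}{\sqrt{800 + \frac{153}{4}} - 17375} = \frac{1}{\sqrt{\frac{3353}{4}} - 17375} = \frac{1}{\frac{\sqrt{3353}}{2} - 17375} = \frac{1}{-17375 + \frac{\sqrt{3353}}{2}}$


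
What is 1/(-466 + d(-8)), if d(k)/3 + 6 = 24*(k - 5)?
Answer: -1/1420 ≈ -0.00070423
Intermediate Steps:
d(k) = -378 + 72*k (d(k) = -18 + 3*(24*(k - 5)) = -18 + 3*(24*(-5 + k)) = -18 + 3*(-120 + 24*k) = -18 + (-360 + 72*k) = -378 + 72*k)
1/(-466 + d(-8)) = 1/(-466 + (-378 + 72*(-8))) = 1/(-466 + (-378 - 576)) = 1/(-466 - 954) = 1/(-1420) = -1/1420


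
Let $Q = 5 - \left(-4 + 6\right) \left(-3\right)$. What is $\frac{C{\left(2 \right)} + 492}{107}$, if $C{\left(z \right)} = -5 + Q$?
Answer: $\frac{498}{107} \approx 4.6542$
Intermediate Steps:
$Q = 11$ ($Q = 5 - 2 \left(-3\right) = 5 - -6 = 5 + 6 = 11$)
$C{\left(z \right)} = 6$ ($C{\left(z \right)} = -5 + 11 = 6$)
$\frac{C{\left(2 \right)} + 492}{107} = \frac{6 + 492}{107} = \frac{1}{107} \cdot 498 = \frac{498}{107}$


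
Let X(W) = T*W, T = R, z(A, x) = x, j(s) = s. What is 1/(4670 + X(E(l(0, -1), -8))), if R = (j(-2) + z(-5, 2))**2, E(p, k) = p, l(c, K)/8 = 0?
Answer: 1/4670 ≈ 0.00021413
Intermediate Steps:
l(c, K) = 0 (l(c, K) = 8*0 = 0)
R = 0 (R = (-2 + 2)**2 = 0**2 = 0)
T = 0
X(W) = 0 (X(W) = 0*W = 0)
1/(4670 + X(E(l(0, -1), -8))) = 1/(4670 + 0) = 1/4670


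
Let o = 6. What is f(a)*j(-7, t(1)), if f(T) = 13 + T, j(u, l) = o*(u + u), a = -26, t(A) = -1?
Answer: 1092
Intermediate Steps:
j(u, l) = 12*u (j(u, l) = 6*(u + u) = 6*(2*u) = 12*u)
f(a)*j(-7, t(1)) = (13 - 26)*(12*(-7)) = -13*(-84) = 1092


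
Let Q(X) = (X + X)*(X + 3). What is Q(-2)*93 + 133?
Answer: -239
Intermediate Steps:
Q(X) = 2*X*(3 + X) (Q(X) = (2*X)*(3 + X) = 2*X*(3 + X))
Q(-2)*93 + 133 = (2*(-2)*(3 - 2))*93 + 133 = (2*(-2)*1)*93 + 133 = -4*93 + 133 = -372 + 133 = -239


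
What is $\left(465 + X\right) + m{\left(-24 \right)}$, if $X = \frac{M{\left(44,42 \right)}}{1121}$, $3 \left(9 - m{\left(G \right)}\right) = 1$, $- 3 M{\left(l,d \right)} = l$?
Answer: $\frac{1592897}{3363} \approx 473.65$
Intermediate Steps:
$M{\left(l,d \right)} = - \frac{l}{3}$
$m{\left(G \right)} = \frac{26}{3}$ ($m{\left(G \right)} = 9 - \frac{1}{3} = \frac{26}{3}$)
$X = - \frac{44}{3363}$ ($X = \frac{\left(- \frac{1}{3}\right) 44}{1121} = \left(- \frac{44}{3}\right) \frac{1}{1121} = - \frac{44}{3363} \approx -0.013084$)
$\left(465 + X\right) + m{\left(-24 \right)} = \left(465 - \frac{44}{3363}\right) + \frac{26}{3} = \frac{1563751}{3363} + \frac{26}{3} = \frac{1592897}{3363}$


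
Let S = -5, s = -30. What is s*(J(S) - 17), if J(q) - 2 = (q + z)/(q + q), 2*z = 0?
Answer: 435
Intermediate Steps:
z = 0 (z = (½)*0 = 0)
J(q) = 5/2 (J(q) = 2 + (q + 0)/(q + q) = 2 + q/((2*q)) = 2 + q*(1/(2*q)) = 2 + ½ = 5/2)
s*(J(S) - 17) = -30*(5/2 - 17) = -30*(-29/2) = 435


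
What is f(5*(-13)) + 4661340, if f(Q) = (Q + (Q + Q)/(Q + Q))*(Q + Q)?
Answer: 4669660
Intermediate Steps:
f(Q) = 2*Q*(1 + Q) (f(Q) = (Q + (2*Q)/((2*Q)))*(2*Q) = (Q + (2*Q)*(1/(2*Q)))*(2*Q) = (Q + 1)*(2*Q) = (1 + Q)*(2*Q) = 2*Q*(1 + Q))
f(5*(-13)) + 4661340 = 2*(5*(-13))*(1 + 5*(-13)) + 4661340 = 2*(-65)*(1 - 65) + 4661340 = 2*(-65)*(-64) + 4661340 = 8320 + 4661340 = 4669660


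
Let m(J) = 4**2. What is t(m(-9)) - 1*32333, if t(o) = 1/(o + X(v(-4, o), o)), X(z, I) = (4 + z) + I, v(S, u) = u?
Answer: -1681315/52 ≈ -32333.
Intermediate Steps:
m(J) = 16
X(z, I) = 4 + I + z
t(o) = 1/(4 + 3*o) (t(o) = 1/(o + (4 + o + o)) = 1/(o + (4 + 2*o)) = 1/(4 + 3*o))
t(m(-9)) - 1*32333 = 1/(4 + 3*16) - 1*32333 = 1/(4 + 48) - 32333 = 1/52 - 32333 = -1681315/52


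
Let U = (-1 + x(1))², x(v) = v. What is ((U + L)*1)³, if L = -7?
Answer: -343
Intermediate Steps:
U = 0 (U = (-1 + 1)² = 0² = 0)
((U + L)*1)³ = ((0 - 7)*1)³ = (-7*1)³ = (-7)³ = -343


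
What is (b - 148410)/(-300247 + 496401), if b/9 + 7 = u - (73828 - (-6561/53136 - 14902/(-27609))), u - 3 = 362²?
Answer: 2212632615813/1184214651872 ≈ 1.8684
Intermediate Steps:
u = 131047 (u = 3 + 362² = 3 + 131044 = 131047)
b = 3108608718693/6037168 (b = -63 + 9*(131047 - (73828 - (-6561/53136 - 14902/(-27609)))) = -63 + 9*(131047 - (73828 - (-6561*1/53136 - 14902*(-1/27609)))) = -63 + 9*(131047 - (73828 - (-81/656 + 14902/27609))) = -63 + 9*(131047 - (73828 - 1*7539383/18111504)) = -63 + 9*(131047 - (73828 - 7539383/18111504)) = -63 + 9*(131047 - 1*1337128577929/18111504) = -63 + 9*(131047 - 1337128577929/18111504) = -63 + 9*(1036329686759/18111504) = -63 + 3108989060277/6037168 = 3108608718693/6037168 ≈ 5.1491e+5)
(b - 148410)/(-300247 + 496401) = (3108608718693/6037168 - 148410)/(-300247 + 496401) = (2212632615813/6037168)/196154 = (2212632615813/6037168)*(1/196154) = 2212632615813/1184214651872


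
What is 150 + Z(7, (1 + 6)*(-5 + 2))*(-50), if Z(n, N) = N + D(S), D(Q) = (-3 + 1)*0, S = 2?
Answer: 1200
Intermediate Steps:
D(Q) = 0 (D(Q) = -2*0 = 0)
Z(n, N) = N (Z(n, N) = N + 0 = N)
150 + Z(7, (1 + 6)*(-5 + 2))*(-50) = 150 + ((1 + 6)*(-5 + 2))*(-50) = 150 + (7*(-3))*(-50) = 150 - 21*(-50) = 150 + 1050 = 1200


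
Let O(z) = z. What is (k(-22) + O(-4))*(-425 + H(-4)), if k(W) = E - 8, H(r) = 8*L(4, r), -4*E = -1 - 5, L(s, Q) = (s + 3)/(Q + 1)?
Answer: 9317/2 ≈ 4658.5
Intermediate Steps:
L(s, Q) = (3 + s)/(1 + Q)
E = 3/2 (E = -(-1 - 5)/4 = -¼*(-6) = 3/2 ≈ 1.5000)
H(r) = 56/(1 + r) (H(r) = 8*((3 + 4)/(1 + r)) = 8*(7/(1 + r)) = 56/(1 + r))
k(W) = -13/2 (k(W) = 3/2 - 8 = -13/2)
(k(-22) + O(-4))*(-425 + H(-4)) = (-13/2 - 4)*(-425 + 56/(1 - 4)) = -21*(-425 + 56/(-3))/2 = -21*(-425 + 56*(-⅓))/2 = -21*(-425 - 56/3)/2 = -21/2*(-1331/3) = 9317/2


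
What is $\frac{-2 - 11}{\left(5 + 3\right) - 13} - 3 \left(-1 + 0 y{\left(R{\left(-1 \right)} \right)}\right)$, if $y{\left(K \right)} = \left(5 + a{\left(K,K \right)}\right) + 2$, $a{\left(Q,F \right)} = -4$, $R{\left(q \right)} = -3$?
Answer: $\frac{28}{5} \approx 5.6$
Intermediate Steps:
$y{\left(K \right)} = 3$ ($y{\left(K \right)} = \left(5 - 4\right) + 2 = 1 + 2 = 3$)
$\frac{-2 - 11}{\left(5 + 3\right) - 13} - 3 \left(-1 + 0 y{\left(R{\left(-1 \right)} \right)}\right) = \frac{-2 - 11}{\left(5 + 3\right) - 13} - 3 \left(-1 + 0 \cdot 3\right) = - \frac{13}{8 - 13} - 3 \left(-1 + 0\right) = - \frac{13}{-5} - -3 = \left(-13\right) \left(- \frac{1}{5}\right) + 3 = \frac{13}{5} + 3 = \frac{28}{5}$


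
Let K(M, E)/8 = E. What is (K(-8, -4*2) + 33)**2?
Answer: 961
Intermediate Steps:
K(M, E) = 8*E
(K(-8, -4*2) + 33)**2 = (8*(-4*2) + 33)**2 = (8*(-8) + 33)**2 = (-64 + 33)**2 = (-31)**2 = 961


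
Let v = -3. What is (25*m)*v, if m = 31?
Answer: -2325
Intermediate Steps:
(25*m)*v = (25*31)*(-3) = 775*(-3) = -2325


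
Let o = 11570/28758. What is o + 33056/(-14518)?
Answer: -195662797/104377161 ≈ -1.8746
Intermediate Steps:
o = 5785/14379 (o = 11570*(1/28758) = 5785/14379 ≈ 0.40232)
o + 33056/(-14518) = 5785/14379 + 33056/(-14518) = 5785/14379 + 33056*(-1/14518) = 5785/14379 - 16528/7259 = -195662797/104377161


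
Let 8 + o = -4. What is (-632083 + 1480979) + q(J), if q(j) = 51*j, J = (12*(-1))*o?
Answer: 856240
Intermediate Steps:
o = -12 (o = -8 - 4 = -12)
J = 144 (J = (12*(-1))*(-12) = -12*(-12) = 144)
(-632083 + 1480979) + q(J) = (-632083 + 1480979) + 51*144 = 848896 + 7344 = 856240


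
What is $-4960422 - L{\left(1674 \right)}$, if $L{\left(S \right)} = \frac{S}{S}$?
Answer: $-4960423$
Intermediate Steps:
$L{\left(S \right)} = 1$
$-4960422 - L{\left(1674 \right)} = -4960422 - 1 = -4960423$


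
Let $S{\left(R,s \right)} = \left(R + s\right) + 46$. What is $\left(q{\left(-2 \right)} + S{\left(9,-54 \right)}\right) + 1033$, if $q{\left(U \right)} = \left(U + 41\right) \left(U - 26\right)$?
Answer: $-58$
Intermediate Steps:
$S{\left(R,s \right)} = 46 + R + s$
$q{\left(U \right)} = \left(-26 + U\right) \left(41 + U\right)$ ($q{\left(U \right)} = \left(41 + U\right) \left(-26 + U\right) = \left(-26 + U\right) \left(41 + U\right)$)
$\left(q{\left(-2 \right)} + S{\left(9,-54 \right)}\right) + 1033 = \left(\left(-1066 + \left(-2\right)^{2} + 15 \left(-2\right)\right) + \left(46 + 9 - 54\right)\right) + 1033 = \left(\left(-1066 + 4 - 30\right) + 1\right) + 1033 = \left(-1092 + 1\right) + 1033 = -1091 + 1033 = -58$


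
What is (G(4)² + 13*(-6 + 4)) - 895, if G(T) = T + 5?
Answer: -840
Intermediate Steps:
G(T) = 5 + T
(G(4)² + 13*(-6 + 4)) - 895 = ((5 + 4)² + 13*(-6 + 4)) - 895 = (9² + 13*(-2)) - 895 = (81 - 26) - 895 = 55 - 895 = -840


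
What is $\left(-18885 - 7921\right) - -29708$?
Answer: $2902$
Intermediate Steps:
$\left(-18885 - 7921\right) - -29708 = -26806 + 29708 = 2902$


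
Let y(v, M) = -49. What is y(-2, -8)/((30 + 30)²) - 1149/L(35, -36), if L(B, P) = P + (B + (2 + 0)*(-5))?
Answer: 4135861/39600 ≈ 104.44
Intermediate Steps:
L(B, P) = -10 + B + P (L(B, P) = P + (B + 2*(-5)) = P + (B - 10) = P + (-10 + B) = -10 + B + P)
y(-2, -8)/((30 + 30)²) - 1149/L(35, -36) = -49/(30 + 30)² - 1149/(-10 + 35 - 36) = -49/(60²) - 1149/(-11) = -49/3600 - 1149*(-1/11) = -49*1/3600 + 1149/11 = -49/3600 + 1149/11 = 4135861/39600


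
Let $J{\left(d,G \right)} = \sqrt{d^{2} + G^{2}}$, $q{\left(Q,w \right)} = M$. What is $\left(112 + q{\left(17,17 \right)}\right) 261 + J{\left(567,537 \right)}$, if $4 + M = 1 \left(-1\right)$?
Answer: $27927 + 3 \sqrt{67762} \approx 28708.0$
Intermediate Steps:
$M = -5$ ($M = -4 + 1 \left(-1\right) = -4 - 1 = -5$)
$q{\left(Q,w \right)} = -5$
$J{\left(d,G \right)} = \sqrt{G^{2} + d^{2}}$
$\left(112 + q{\left(17,17 \right)}\right) 261 + J{\left(567,537 \right)} = \left(112 - 5\right) 261 + \sqrt{537^{2} + 567^{2}} = 107 \cdot 261 + \sqrt{288369 + 321489} = 27927 + \sqrt{609858} = 27927 + 3 \sqrt{67762}$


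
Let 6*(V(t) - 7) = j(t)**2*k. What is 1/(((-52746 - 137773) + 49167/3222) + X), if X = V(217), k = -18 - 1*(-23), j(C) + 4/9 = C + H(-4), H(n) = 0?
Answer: -43497/6586162762 ≈ -6.6043e-6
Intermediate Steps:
j(C) = -4/9 + C (j(C) = -4/9 + (C + 0) = -4/9 + C)
k = 5 (k = -18 + 23 = 5)
V(t) = 7 + 5*(-4/9 + t)**2/6 (V(t) = 7 + ((-4/9 + t)**2*5)/6 = 7 + (5*(-4/9 + t)**2)/6 = 7 + 5*(-4/9 + t)**2/6)
X = 18996407/486 (X = 7 + 5*(-4 + 9*217)**2/486 = 7 + 5*(-4 + 1953)**2/486 = 7 + (5/486)*1949**2 = 7 + (5/486)*3798601 = 7 + 18993005/486 = 18996407/486 ≈ 39087.)
1/(((-52746 - 137773) + 49167/3222) + X) = 1/(((-52746 - 137773) + 49167/3222) + 18996407/486) = 1/((-190519 + 49167*(1/3222)) + 18996407/486) = 1/((-190519 + 5463/358) + 18996407/486) = 1/(-68200339/358 + 18996407/486) = 1/(-6586162762/43497) = -43497/6586162762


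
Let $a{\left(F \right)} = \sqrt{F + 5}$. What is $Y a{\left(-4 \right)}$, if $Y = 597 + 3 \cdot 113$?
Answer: $936$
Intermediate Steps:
$a{\left(F \right)} = \sqrt{5 + F}$
$Y = 936$ ($Y = 597 + 339 = 936$)
$Y a{\left(-4 \right)} = 936 \sqrt{5 - 4} = 936 \sqrt{1} = 936 \cdot 1 = 936$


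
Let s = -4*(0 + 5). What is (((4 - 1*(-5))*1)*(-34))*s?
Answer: 6120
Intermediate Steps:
s = -20 (s = -4*5 = -20)
(((4 - 1*(-5))*1)*(-34))*s = (((4 - 1*(-5))*1)*(-34))*(-20) = (((4 + 5)*1)*(-34))*(-20) = ((9*1)*(-34))*(-20) = (9*(-34))*(-20) = -306*(-20) = 6120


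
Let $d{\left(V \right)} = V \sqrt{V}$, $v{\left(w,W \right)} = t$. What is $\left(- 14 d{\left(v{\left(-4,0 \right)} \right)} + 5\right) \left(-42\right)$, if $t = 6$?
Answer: $-210 + 3528 \sqrt{6} \approx 8431.8$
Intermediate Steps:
$v{\left(w,W \right)} = 6$
$d{\left(V \right)} = V^{\frac{3}{2}}$
$\left(- 14 d{\left(v{\left(-4,0 \right)} \right)} + 5\right) \left(-42\right) = \left(- 14 \cdot 6^{\frac{3}{2}} + 5\right) \left(-42\right) = \left(- 14 \cdot 6 \sqrt{6} + 5\right) \left(-42\right) = \left(- 84 \sqrt{6} + 5\right) \left(-42\right) = \left(5 - 84 \sqrt{6}\right) \left(-42\right) = -210 + 3528 \sqrt{6}$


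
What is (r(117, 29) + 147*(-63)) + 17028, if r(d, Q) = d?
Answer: 7884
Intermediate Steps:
(r(117, 29) + 147*(-63)) + 17028 = (117 + 147*(-63)) + 17028 = (117 - 9261) + 17028 = -9144 + 17028 = 7884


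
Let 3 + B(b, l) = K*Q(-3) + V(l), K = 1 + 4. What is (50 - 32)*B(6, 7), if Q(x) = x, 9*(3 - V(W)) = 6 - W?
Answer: -268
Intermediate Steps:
V(W) = 7/3 + W/9 (V(W) = 3 - (6 - W)/9 = 3 + (-⅔ + W/9) = 7/3 + W/9)
K = 5
B(b, l) = -47/3 + l/9 (B(b, l) = -3 + (5*(-3) + (7/3 + l/9)) = -3 + (-15 + (7/3 + l/9)) = -3 + (-38/3 + l/9) = -47/3 + l/9)
(50 - 32)*B(6, 7) = (50 - 32)*(-47/3 + (⅑)*7) = 18*(-47/3 + 7/9) = 18*(-134/9) = -268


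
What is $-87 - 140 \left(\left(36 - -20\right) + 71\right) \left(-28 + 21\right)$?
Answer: $124373$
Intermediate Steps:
$-87 - 140 \left(\left(36 - -20\right) + 71\right) \left(-28 + 21\right) = -87 - 140 \left(\left(36 + 20\right) + 71\right) \left(-7\right) = -87 - 140 \left(56 + 71\right) \left(-7\right) = -87 - 140 \cdot 127 \left(-7\right) = -87 - -124460 = -87 + 124460 = 124373$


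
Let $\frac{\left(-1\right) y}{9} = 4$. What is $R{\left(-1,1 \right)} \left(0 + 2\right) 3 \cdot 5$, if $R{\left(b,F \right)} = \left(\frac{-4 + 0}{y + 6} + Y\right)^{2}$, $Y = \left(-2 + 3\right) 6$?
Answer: $\frac{16928}{15} \approx 1128.5$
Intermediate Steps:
$y = -36$ ($y = \left(-9\right) 4 = -36$)
$Y = 6$ ($Y = 1 \cdot 6 = 6$)
$R{\left(b,F \right)} = \frac{8464}{225}$ ($R{\left(b,F \right)} = \left(\frac{-4 + 0}{-36 + 6} + 6\right)^{2} = \left(- \frac{4}{-30} + 6\right)^{2} = \left(\left(-4\right) \left(- \frac{1}{30}\right) + 6\right)^{2} = \left(\frac{2}{15} + 6\right)^{2} = \left(\frac{92}{15}\right)^{2} = \frac{8464}{225}$)
$R{\left(-1,1 \right)} \left(0 + 2\right) 3 \cdot 5 = \frac{8464 \left(0 + 2\right) 3}{225} \cdot 5 = \frac{8464 \cdot 2 \cdot 3}{225} \cdot 5 = \frac{8464}{225} \cdot 6 \cdot 5 = \frac{16928}{75} \cdot 5 = \frac{16928}{15}$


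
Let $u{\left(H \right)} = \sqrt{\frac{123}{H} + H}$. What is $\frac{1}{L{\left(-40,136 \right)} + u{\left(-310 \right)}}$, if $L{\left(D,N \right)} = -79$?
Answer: $- \frac{24490}{2030933} - \frac{i \sqrt{29829130}}{2030933} \approx -0.012058 - 0.0026892 i$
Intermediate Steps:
$u{\left(H \right)} = \sqrt{H + \frac{123}{H}}$
$\frac{1}{L{\left(-40,136 \right)} + u{\left(-310 \right)}} = \frac{1}{-79 + \sqrt{-310 + \frac{123}{-310}}} = \frac{1}{-79 + \sqrt{-310 + 123 \left(- \frac{1}{310}\right)}} = \frac{1}{-79 + \sqrt{-310 - \frac{123}{310}}} = \frac{1}{-79 + \sqrt{- \frac{96223}{310}}} = \frac{1}{-79 + \frac{i \sqrt{29829130}}{310}}$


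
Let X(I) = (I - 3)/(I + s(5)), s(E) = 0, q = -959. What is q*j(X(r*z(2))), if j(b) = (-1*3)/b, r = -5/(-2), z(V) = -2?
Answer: 14385/8 ≈ 1798.1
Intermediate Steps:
r = 5/2 (r = -5*(-1/2) = 5/2 ≈ 2.5000)
X(I) = (-3 + I)/I (X(I) = (I - 3)/(I + 0) = (-3 + I)/I)
j(b) = -3/b
q*j(X(r*z(2))) = -(-2877)/((-3 + (5/2)*(-2))/(((5/2)*(-2)))) = -(-2877)/((-3 - 5)/(-5)) = -(-2877)/((-1/5*(-8))) = -(-2877)/8/5 = -(-2877)*5/8 = -959*(-15/8) = 14385/8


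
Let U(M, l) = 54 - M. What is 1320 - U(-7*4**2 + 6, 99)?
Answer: 1160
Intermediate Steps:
1320 - U(-7*4**2 + 6, 99) = 1320 - (54 - (-7*4**2 + 6)) = 1320 - (54 - (-7*16 + 6)) = 1320 - (54 - (-112 + 6)) = 1320 - (54 - 1*(-106)) = 1320 - (54 + 106) = 1320 - 1*160 = 1320 - 160 = 1160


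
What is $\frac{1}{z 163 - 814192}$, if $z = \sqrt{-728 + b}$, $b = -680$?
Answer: $- \frac{50887}{41434126376} - \frac{163 i \sqrt{22}}{82868252752} \approx -1.2281 \cdot 10^{-6} - 9.2259 \cdot 10^{-9} i$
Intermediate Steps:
$z = 8 i \sqrt{22}$ ($z = \sqrt{-728 - 680} = \sqrt{-1408} = 8 i \sqrt{22} \approx 37.523 i$)
$\frac{1}{z 163 - 814192} = \frac{1}{8 i \sqrt{22} \cdot 163 - 814192} = \frac{1}{1304 i \sqrt{22} - 814192} = \frac{1}{-814192 + 1304 i \sqrt{22}}$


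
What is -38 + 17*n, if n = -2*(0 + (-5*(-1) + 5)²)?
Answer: -3438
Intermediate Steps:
n = -200 (n = -2*(0 + (5 + 5)²) = -2*(0 + 10²) = -2*(0 + 100) = -2*100 = -200)
-38 + 17*n = -38 + 17*(-200) = -38 - 3400 = -3438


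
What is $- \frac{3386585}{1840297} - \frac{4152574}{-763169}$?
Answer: $\frac{5057432786613}{1404457621193} \approx 3.601$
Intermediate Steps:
$- \frac{3386585}{1840297} - \frac{4152574}{-763169} = \left(-3386585\right) \frac{1}{1840297} - - \frac{4152574}{763169} = - \frac{3386585}{1840297} + \frac{4152574}{763169} = \frac{5057432786613}{1404457621193}$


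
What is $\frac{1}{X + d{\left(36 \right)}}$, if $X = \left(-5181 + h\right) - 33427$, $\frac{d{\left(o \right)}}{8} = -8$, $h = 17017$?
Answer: $- \frac{1}{21655} \approx -4.6179 \cdot 10^{-5}$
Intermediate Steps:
$d{\left(o \right)} = -64$ ($d{\left(o \right)} = 8 \left(-8\right) = -64$)
$X = -21591$ ($X = \left(-5181 + 17017\right) - 33427 = 11836 - 33427 = -21591$)
$\frac{1}{X + d{\left(36 \right)}} = \frac{1}{-21591 - 64} = \frac{1}{-21655} = - \frac{1}{21655}$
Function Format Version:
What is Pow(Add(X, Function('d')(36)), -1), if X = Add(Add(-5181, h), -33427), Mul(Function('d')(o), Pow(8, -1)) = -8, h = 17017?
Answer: Rational(-1, 21655) ≈ -4.6179e-5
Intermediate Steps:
Function('d')(o) = -64 (Function('d')(o) = Mul(8, -8) = -64)
X = -21591 (X = Add(Add(-5181, 17017), -33427) = Add(11836, -33427) = -21591)
Pow(Add(X, Function('d')(36)), -1) = Pow(Add(-21591, -64), -1) = Pow(-21655, -1) = Rational(-1, 21655)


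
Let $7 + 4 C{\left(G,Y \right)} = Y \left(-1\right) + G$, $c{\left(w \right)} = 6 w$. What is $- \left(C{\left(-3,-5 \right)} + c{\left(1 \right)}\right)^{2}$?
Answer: $- \frac{361}{16} \approx -22.563$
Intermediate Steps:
$C{\left(G,Y \right)} = - \frac{7}{4} - \frac{Y}{4} + \frac{G}{4}$ ($C{\left(G,Y \right)} = - \frac{7}{4} + \frac{Y \left(-1\right) + G}{4} = - \frac{7}{4} + \frac{- Y + G}{4} = - \frac{7}{4} + \frac{G - Y}{4} = - \frac{7}{4} + \left(- \frac{Y}{4} + \frac{G}{4}\right) = - \frac{7}{4} - \frac{Y}{4} + \frac{G}{4}$)
$- \left(C{\left(-3,-5 \right)} + c{\left(1 \right)}\right)^{2} = - \left(\left(- \frac{7}{4} - - \frac{5}{4} + \frac{1}{4} \left(-3\right)\right) + 6 \cdot 1\right)^{2} = - \left(\left(- \frac{7}{4} + \frac{5}{4} - \frac{3}{4}\right) + 6\right)^{2} = - \left(- \frac{5}{4} + 6\right)^{2} = - \left(\frac{19}{4}\right)^{2} = \left(-1\right) \frac{361}{16} = - \frac{361}{16}$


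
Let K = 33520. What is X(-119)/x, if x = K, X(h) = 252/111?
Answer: 21/310060 ≈ 6.7729e-5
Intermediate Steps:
X(h) = 84/37 (X(h) = 252*(1/111) = 84/37)
x = 33520
X(-119)/x = (84/37)/33520 = (84/37)*(1/33520) = 21/310060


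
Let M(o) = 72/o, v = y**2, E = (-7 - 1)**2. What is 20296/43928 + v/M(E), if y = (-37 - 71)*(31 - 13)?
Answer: 18445545449/5491 ≈ 3.3592e+6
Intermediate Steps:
E = 64 (E = (-8)**2 = 64)
y = -1944 (y = -108*18 = -1944)
v = 3779136 (v = (-1944)**2 = 3779136)
20296/43928 + v/M(E) = 20296/43928 + 3779136/((72/64)) = 20296*(1/43928) + 3779136/((72*(1/64))) = 2537/5491 + 3779136/(9/8) = 2537/5491 + 3779136*(8/9) = 2537/5491 + 3359232 = 18445545449/5491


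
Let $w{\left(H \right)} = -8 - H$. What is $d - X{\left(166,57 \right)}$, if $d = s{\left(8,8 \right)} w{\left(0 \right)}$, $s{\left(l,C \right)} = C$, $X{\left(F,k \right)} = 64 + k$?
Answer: $-185$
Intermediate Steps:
$d = -64$ ($d = 8 \left(-8 - 0\right) = 8 \left(-8 + 0\right) = 8 \left(-8\right) = -64$)
$d - X{\left(166,57 \right)} = -64 - \left(64 + 57\right) = -64 - 121 = -185$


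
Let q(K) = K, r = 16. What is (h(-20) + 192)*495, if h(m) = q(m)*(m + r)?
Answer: 134640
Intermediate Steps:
h(m) = m*(16 + m) (h(m) = m*(m + 16) = m*(16 + m))
(h(-20) + 192)*495 = (-20*(16 - 20) + 192)*495 = (-20*(-4) + 192)*495 = (80 + 192)*495 = 272*495 = 134640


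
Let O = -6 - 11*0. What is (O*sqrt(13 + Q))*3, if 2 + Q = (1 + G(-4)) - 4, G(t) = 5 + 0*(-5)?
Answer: -18*sqrt(13) ≈ -64.900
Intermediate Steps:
G(t) = 5 (G(t) = 5 + 0 = 5)
Q = 0 (Q = -2 + ((1 + 5) - 4) = -2 + (6 - 4) = -2 + 2 = 0)
O = -6 (O = -6 + 0 = -6)
(O*sqrt(13 + Q))*3 = -6*sqrt(13 + 0)*3 = -6*sqrt(13)*3 = -18*sqrt(13)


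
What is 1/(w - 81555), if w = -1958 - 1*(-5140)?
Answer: -1/78373 ≈ -1.2759e-5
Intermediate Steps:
w = 3182 (w = -1958 + 5140 = 3182)
1/(w - 81555) = 1/(3182 - 81555) = 1/(-78373) = -1/78373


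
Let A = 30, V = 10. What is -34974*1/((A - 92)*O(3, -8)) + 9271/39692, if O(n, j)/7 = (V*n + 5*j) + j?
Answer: -36548971/8613164 ≈ -4.2434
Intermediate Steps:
O(n, j) = 42*j + 70*n (O(n, j) = 7*((10*n + 5*j) + j) = 7*((5*j + 10*n) + j) = 7*(6*j + 10*n) = 42*j + 70*n)
-34974*1/((A - 92)*O(3, -8)) + 9271/39692 = -34974*1/((30 - 92)*(42*(-8) + 70*3)) + 9271/39692 = -34974*(-1/(62*(-336 + 210))) + 9271*(1/39692) = -34974/((-62*(-126))) + 9271/39692 = -34974/7812 + 9271/39692 = -34974*1/7812 + 9271/39692 = -1943/434 + 9271/39692 = -36548971/8613164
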